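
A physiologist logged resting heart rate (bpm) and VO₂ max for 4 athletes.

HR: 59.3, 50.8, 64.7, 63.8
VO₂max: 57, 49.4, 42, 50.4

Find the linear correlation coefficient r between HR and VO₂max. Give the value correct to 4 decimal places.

-0.3064

n = 4, Σx = 238.6, Σy = 198.8, Σx² = 14353.66, Σy² = 9993.52, Σxy = 11822.54
nΣxy − ΣxΣy = 47290.16 − 47433.68 = -143.52
nΣx² − (Σx)² = 57414.64 − 56929.96 = 484.68; nΣy² − (Σy)² = 39974.08 − 39521.44 = 452.64
r = -143.52 / √(484.68 × 452.64) = -143.52 / 468.3861 ≈ -0.3064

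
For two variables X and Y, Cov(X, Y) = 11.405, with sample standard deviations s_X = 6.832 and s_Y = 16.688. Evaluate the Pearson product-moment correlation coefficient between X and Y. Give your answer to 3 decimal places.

0.100

r = Cov(X,Y) / (s_X · s_Y) = 11.405 / (6.832 × 16.688)
  = 11.405 / 114.0124 ≈ 0.100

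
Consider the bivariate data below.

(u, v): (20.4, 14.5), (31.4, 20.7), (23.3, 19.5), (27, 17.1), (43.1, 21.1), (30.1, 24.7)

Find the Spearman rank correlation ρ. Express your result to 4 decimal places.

Rank u: 1, 5, 2, 3, 6, 4
Rank v: 1, 4, 3, 2, 5, 6
d = rank(u) − rank(v): 0, 1, -1, 1, 1, -2; Σd² = 8
ρ = 1 − 6Σd² / [n(n²−1)] = 1 − 6×8 / (6×35) = 1 − 48/210 ≈ 0.7714

0.7714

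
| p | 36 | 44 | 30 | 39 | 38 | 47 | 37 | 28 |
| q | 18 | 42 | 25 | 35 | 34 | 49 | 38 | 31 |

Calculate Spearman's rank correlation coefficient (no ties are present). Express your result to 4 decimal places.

Rank p: 3, 7, 2, 6, 5, 8, 4, 1
Rank q: 1, 7, 2, 5, 4, 8, 6, 3
d = rank(p) − rank(q): 2, 0, 0, 1, 1, 0, -2, -2; Σd² = 14
ρ = 1 − 6Σd² / [n(n²−1)] = 1 − 6×14 / (8×63) = 1 − 84/504 ≈ 0.8333

0.8333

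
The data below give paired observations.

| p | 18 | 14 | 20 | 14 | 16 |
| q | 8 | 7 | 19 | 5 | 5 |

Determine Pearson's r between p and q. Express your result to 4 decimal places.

n = 5, Σp = 82, Σq = 44, Σp² = 1372, Σq² = 524, Σpq = 772
nΣpq − ΣpΣq = 3860 − 3608 = 252
nΣp² − (Σp)² = 6860 − 6724 = 136; nΣq² − (Σq)² = 2620 − 1936 = 684
r = 252 / √(136 × 684) = 252 / 304.9984 ≈ 0.8262

0.8262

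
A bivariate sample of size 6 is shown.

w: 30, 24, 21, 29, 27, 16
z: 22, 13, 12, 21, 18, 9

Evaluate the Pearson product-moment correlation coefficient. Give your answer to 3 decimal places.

0.967

n = 6, Σw = 147, Σz = 95, Σw² = 3743, Σz² = 1643, Σwz = 2463
nΣwz − ΣwΣz = 14778 − 13965 = 813
nΣw² − (Σw)² = 22458 − 21609 = 849; nΣz² − (Σz)² = 9858 − 9025 = 833
r = 813 / √(849 × 833) = 813 / 840.9619 ≈ 0.967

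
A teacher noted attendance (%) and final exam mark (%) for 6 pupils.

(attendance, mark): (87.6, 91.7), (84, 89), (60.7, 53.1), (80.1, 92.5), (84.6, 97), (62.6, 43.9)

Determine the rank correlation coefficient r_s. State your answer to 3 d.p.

0.657

Rank attendance: 6, 4, 1, 3, 5, 2
Rank mark: 4, 3, 2, 5, 6, 1
d = rank(attendance) − rank(mark): 2, 1, -1, -2, -1, 1; Σd² = 12
ρ = 1 − 6Σd² / [n(n²−1)] = 1 − 6×12 / (6×35) = 1 − 72/210 ≈ 0.657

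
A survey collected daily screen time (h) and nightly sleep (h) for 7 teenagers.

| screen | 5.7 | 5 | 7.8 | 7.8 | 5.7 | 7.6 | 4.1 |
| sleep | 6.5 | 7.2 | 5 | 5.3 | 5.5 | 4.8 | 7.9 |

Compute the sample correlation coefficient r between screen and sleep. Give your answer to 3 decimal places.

n = 7, Σx = 43.7, Σy = 42.2, Σx² = 286.23, Σy² = 262.88, Σxy = 253.61
nΣxy − ΣxΣy = 1775.27 − 1844.14 = -68.87
nΣx² − (Σx)² = 2003.61 − 1909.69 = 93.92; nΣy² − (Σy)² = 1840.16 − 1780.84 = 59.32
r = -68.87 / √(93.92 × 59.32) = -68.87 / 74.6414 ≈ -0.923

-0.923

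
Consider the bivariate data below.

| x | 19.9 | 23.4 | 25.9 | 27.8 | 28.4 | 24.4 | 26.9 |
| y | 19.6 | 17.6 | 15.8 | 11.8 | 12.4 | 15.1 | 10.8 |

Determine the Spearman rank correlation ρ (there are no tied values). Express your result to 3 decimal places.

-0.821

Rank x: 1, 2, 4, 6, 7, 3, 5
Rank y: 7, 6, 5, 2, 3, 4, 1
d = rank(x) − rank(y): -6, -4, -1, 4, 4, -1, 4; Σd² = 102
ρ = 1 − 6Σd² / [n(n²−1)] = 1 − 6×102 / (7×48) = 1 − 612/336 ≈ -0.821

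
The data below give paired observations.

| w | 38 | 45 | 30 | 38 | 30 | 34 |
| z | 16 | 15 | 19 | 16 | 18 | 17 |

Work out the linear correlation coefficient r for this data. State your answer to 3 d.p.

n = 6, Σw = 215, Σz = 101, Σw² = 7869, Σz² = 1711, Σwz = 3579
nΣwz − ΣwΣz = 21474 − 21715 = -241
nΣw² − (Σw)² = 47214 − 46225 = 989; nΣz² − (Σz)² = 10266 − 10201 = 65
r = -241 / √(989 × 65) = -241 / 253.5449 ≈ -0.951

-0.951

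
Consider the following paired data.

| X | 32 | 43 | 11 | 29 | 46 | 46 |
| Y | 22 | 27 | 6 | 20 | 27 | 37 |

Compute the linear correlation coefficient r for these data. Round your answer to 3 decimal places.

0.944

n = 6, ΣX = 207, ΣY = 139, ΣX² = 8067, ΣY² = 3747, ΣXY = 5455
nΣXY − ΣXΣY = 32730 − 28773 = 3957
nΣX² − (ΣX)² = 48402 − 42849 = 5553; nΣY² − (ΣY)² = 22482 − 19321 = 3161
r = 3957 / √(5553 × 3161) = 3957 / 4189.6340 ≈ 0.944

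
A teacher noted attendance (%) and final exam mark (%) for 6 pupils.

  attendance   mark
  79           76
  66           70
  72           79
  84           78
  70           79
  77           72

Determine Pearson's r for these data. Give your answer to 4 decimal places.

0.3130

n = 6, Σx = 448, Σy = 454, Σx² = 33666, Σy² = 34426, Σxy = 33938
nΣxy − ΣxΣy = 203628 − 203392 = 236
nΣx² − (Σx)² = 201996 − 200704 = 1292; nΣy² − (Σy)² = 206556 − 206116 = 440
r = 236 / √(1292 × 440) = 236 / 753.9761 ≈ 0.3130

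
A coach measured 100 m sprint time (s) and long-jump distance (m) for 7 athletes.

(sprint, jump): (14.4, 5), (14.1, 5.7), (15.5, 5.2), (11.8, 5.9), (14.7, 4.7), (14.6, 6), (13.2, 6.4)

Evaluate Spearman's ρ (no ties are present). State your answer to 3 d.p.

Rank sprint: 4, 3, 7, 1, 6, 5, 2
Rank jump: 2, 4, 3, 5, 1, 6, 7
d = rank(sprint) − rank(jump): 2, -1, 4, -4, 5, -1, -5; Σd² = 88
ρ = 1 − 6Σd² / [n(n²−1)] = 1 − 6×88 / (7×48) = 1 − 528/336 ≈ -0.571

-0.571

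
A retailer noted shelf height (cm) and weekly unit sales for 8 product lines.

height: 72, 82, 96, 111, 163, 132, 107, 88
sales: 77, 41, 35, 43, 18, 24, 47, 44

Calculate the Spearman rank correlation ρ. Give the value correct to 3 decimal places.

Rank height: 1, 2, 4, 6, 8, 7, 5, 3
Rank sales: 8, 4, 3, 5, 1, 2, 7, 6
d = rank(height) − rank(sales): -7, -2, 1, 1, 7, 5, -2, -3; Σd² = 142
ρ = 1 − 6Σd² / [n(n²−1)] = 1 − 6×142 / (8×63) = 1 − 852/504 ≈ -0.690

-0.690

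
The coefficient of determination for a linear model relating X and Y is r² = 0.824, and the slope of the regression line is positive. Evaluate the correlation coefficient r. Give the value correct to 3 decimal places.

0.908

|r| = √0.824 = 0.908
The association is positive, so r = 0.908.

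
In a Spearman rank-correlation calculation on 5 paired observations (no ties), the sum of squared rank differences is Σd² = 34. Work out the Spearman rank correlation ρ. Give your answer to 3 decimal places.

ρ = 1 − 6Σd² / [n(n²−1)] = 1 − 6×34 / (5×24)
  = 1 − 204/120 = 1 − 1.7000 ≈ -0.700

-0.700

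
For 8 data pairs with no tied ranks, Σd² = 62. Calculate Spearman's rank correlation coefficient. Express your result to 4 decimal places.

0.2619

ρ = 1 − 6Σd² / [n(n²−1)] = 1 − 6×62 / (8×63)
  = 1 − 372/504 = 1 − 0.73810 ≈ 0.2619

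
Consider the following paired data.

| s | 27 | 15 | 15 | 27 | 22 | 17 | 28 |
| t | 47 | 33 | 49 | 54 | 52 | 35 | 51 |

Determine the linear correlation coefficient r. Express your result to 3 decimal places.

n = 7, Σs = 151, Σt = 321, Σs² = 3465, Σt² = 15145, Σst = 7124
nΣst − ΣsΣt = 49868 − 48471 = 1397
nΣs² − (Σs)² = 24255 − 22801 = 1454; nΣt² − (Σt)² = 106015 − 103041 = 2974
r = 1397 / √(1454 × 2974) = 1397 / 2079.4701 ≈ 0.672

0.672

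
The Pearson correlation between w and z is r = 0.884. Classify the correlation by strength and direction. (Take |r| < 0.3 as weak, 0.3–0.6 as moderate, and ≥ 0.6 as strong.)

strong positive

r = 0.884 > 0 so the relationship is positive.
|r| = 0.884, which falls in the strong range.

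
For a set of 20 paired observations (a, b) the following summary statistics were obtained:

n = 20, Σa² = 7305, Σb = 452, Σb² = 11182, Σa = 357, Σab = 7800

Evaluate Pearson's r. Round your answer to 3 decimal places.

-0.282

r = (nΣab − ΣaΣb) / √[(nΣa² − (Σa)²)(nΣb² − (Σb)²)]
Numerator: 20×7800 − 357×452 = -5364
Denominator: √[(146100 − 127449)(223640 − 204304)] = √[18651 × 19336] = 18990.4117
r = -5364 / 18990.4117 ≈ -0.282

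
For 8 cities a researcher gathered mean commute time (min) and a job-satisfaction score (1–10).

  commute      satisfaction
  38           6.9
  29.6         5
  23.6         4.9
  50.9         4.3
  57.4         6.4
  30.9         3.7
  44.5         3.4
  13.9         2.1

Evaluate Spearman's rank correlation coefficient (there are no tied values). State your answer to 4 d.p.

Rank commute: 5, 3, 2, 7, 8, 4, 6, 1
Rank satisfaction: 8, 6, 5, 4, 7, 3, 2, 1
d = rank(commute) − rank(satisfaction): -3, -3, -3, 3, 1, 1, 4, 0; Σd² = 54
ρ = 1 − 6Σd² / [n(n²−1)] = 1 − 6×54 / (8×63) = 1 − 324/504 ≈ 0.3571

0.3571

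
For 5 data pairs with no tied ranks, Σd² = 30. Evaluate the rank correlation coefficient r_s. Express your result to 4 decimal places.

ρ = 1 − 6Σd² / [n(n²−1)] = 1 − 6×30 / (5×24)
  = 1 − 180/120 = 1 − 1.50000 ≈ -0.5000

-0.5000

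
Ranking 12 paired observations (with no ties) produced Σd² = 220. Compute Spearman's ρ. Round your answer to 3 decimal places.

ρ = 1 − 6Σd² / [n(n²−1)] = 1 − 6×220 / (12×143)
  = 1 − 1320/1716 = 1 − 0.7692 ≈ 0.231

0.231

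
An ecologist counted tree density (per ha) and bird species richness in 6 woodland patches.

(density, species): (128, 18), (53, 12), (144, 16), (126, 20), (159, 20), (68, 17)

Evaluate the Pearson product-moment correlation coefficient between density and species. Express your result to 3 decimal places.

n = 6, Σx = 678, Σy = 103, Σx² = 85710, Σy² = 1813, Σxy = 12100
nΣxy − ΣxΣy = 72600 − 69834 = 2766
nΣx² − (Σx)² = 514260 − 459684 = 54576; nΣy² − (Σy)² = 10878 − 10609 = 269
r = 2766 / √(54576 × 269) = 2766 / 3831.5720 ≈ 0.722

0.722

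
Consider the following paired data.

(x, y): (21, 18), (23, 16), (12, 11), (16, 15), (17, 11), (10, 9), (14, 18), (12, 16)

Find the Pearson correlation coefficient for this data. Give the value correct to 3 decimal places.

n = 8, Σx = 125, Σy = 114, Σx² = 2099, Σy² = 1708, Σxy = 1839
nΣxy − ΣxΣy = 14712 − 14250 = 462
nΣx² − (Σx)² = 16792 − 15625 = 1167; nΣy² − (Σy)² = 13664 − 12996 = 668
r = 462 / √(1167 × 668) = 462 / 882.9247 ≈ 0.523

0.523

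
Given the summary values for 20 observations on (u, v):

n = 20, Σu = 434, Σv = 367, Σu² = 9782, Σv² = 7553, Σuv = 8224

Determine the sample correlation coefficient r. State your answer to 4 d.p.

0.4764

r = (nΣuv − ΣuΣv) / √[(nΣu² − (Σu)²)(nΣv² − (Σv)²)]
Numerator: 20×8224 − 434×367 = 5202
Denominator: √[(195640 − 188356)(151060 − 134689)] = √[7284 × 16371] = 10919.9984
r = 5202 / 10919.9984 ≈ 0.4764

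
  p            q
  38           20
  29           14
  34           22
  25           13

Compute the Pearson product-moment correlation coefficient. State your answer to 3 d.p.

0.868

n = 4, Σp = 126, Σq = 69, Σp² = 4066, Σq² = 1249, Σpq = 2239
nΣpq − ΣpΣq = 8956 − 8694 = 262
nΣp² − (Σp)² = 16264 − 15876 = 388; nΣq² − (Σq)² = 4996 − 4761 = 235
r = 262 / √(388 × 235) = 262 / 301.9603 ≈ 0.868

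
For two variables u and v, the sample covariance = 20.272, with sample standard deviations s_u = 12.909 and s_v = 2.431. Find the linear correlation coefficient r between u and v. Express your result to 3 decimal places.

r = Cov(u,v) / (s_u · s_v) = 20.272 / (12.909 × 2.431)
  = 20.272 / 31.3818 ≈ 0.646

0.646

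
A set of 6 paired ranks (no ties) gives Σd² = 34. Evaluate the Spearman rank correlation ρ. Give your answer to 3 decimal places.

0.029

ρ = 1 − 6Σd² / [n(n²−1)] = 1 − 6×34 / (6×35)
  = 1 − 204/210 = 1 − 0.9714 ≈ 0.029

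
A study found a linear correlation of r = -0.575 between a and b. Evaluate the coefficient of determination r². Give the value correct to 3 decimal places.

0.331

r² = (-0.575)² = 0.331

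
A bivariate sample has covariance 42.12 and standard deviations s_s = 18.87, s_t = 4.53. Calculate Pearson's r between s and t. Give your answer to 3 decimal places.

r = Cov(s,t) / (s_s · s_t) = 42.12 / (18.87 × 4.53)
  = 42.12 / 85.4811 ≈ 0.493

0.493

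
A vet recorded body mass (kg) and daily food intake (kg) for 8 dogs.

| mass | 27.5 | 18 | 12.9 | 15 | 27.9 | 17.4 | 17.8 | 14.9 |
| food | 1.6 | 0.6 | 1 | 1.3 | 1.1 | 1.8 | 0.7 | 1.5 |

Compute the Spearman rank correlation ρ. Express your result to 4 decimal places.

-0.0714

Rank mass: 7, 6, 1, 3, 8, 4, 5, 2
Rank food: 7, 1, 3, 5, 4, 8, 2, 6
d = rank(mass) − rank(food): 0, 5, -2, -2, 4, -4, 3, -4; Σd² = 90
ρ = 1 − 6Σd² / [n(n²−1)] = 1 − 6×90 / (8×63) = 1 − 540/504 ≈ -0.0714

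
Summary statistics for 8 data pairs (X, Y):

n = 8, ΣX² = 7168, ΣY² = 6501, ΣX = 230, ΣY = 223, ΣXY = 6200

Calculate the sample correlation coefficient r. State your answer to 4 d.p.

-0.5310

r = (nΣXY − ΣXΣY) / √[(nΣX² − (ΣX)²)(nΣY² − (ΣY)²)]
Numerator: 8×6200 − 230×223 = -1690
Denominator: √[(57344 − 52900)(52008 − 49729)] = √[4444 × 2279] = 3182.4324
r = -1690 / 3182.4324 ≈ -0.5310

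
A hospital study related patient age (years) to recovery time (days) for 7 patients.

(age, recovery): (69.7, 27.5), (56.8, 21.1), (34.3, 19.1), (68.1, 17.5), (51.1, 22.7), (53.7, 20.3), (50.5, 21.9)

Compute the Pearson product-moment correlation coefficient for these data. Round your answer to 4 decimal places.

0.3493

n = 7, Σx = 384.2, Σy = 150.1, Σx² = 21943.58, Σy² = 3279.51, Σxy = 8318.14
nΣxy − ΣxΣy = 58226.98 − 57668.42 = 558.56
nΣx² − (Σx)² = 153605.06 − 147609.64 = 5995.42; nΣy² − (Σy)² = 22956.57 − 22530.01 = 426.56
r = 558.56 / √(5995.42 × 426.56) = 558.56 / 1599.1893 ≈ 0.3493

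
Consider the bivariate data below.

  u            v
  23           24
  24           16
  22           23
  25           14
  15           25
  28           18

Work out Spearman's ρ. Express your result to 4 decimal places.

-0.7714

Rank u: 3, 4, 2, 5, 1, 6
Rank v: 5, 2, 4, 1, 6, 3
d = rank(u) − rank(v): -2, 2, -2, 4, -5, 3; Σd² = 62
ρ = 1 − 6Σd² / [n(n²−1)] = 1 − 6×62 / (6×35) = 1 − 372/210 ≈ -0.7714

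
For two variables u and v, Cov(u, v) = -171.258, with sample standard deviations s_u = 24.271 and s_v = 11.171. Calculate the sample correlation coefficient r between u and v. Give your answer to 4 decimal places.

r = Cov(u,v) / (s_u · s_v) = -171.258 / (24.271 × 11.171)
  = -171.258 / 271.1313 ≈ -0.6316

-0.6316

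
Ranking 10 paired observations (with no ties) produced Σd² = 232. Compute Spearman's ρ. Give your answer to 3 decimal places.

-0.406

ρ = 1 − 6Σd² / [n(n²−1)] = 1 − 6×232 / (10×99)
  = 1 − 1392/990 = 1 − 1.4061 ≈ -0.406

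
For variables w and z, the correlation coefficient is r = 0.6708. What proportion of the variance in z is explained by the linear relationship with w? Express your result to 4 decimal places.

0.4500

r² = (0.6708)² = 0.4500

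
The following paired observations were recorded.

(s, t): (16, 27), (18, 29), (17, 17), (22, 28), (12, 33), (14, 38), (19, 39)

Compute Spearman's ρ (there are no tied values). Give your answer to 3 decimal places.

Rank s: 3, 5, 4, 7, 1, 2, 6
Rank t: 2, 4, 1, 3, 5, 6, 7
d = rank(s) − rank(t): 1, 1, 3, 4, -4, -4, -1; Σd² = 60
ρ = 1 − 6Σd² / [n(n²−1)] = 1 − 6×60 / (7×48) = 1 − 360/336 ≈ -0.071

-0.071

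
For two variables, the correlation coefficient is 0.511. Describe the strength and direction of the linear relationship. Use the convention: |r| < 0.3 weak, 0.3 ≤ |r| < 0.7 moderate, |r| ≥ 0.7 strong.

moderate positive

r = 0.511 > 0 so the relationship is positive.
|r| = 0.511, which falls in the moderate range.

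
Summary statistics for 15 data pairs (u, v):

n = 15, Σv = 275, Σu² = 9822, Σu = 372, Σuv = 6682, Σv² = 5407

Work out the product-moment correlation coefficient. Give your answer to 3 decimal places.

r = (nΣuv − ΣuΣv) / √[(nΣu² − (Σu)²)(nΣv² − (Σv)²)]
Numerator: 15×6682 − 372×275 = -2070
Denominator: √[(147330 − 138384)(81105 − 75625)] = √[8946 × 5480] = 7001.7198
r = -2070 / 7001.7198 ≈ -0.296

-0.296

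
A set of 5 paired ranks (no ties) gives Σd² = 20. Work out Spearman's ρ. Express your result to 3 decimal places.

0.000

ρ = 1 − 6Σd² / [n(n²−1)] = 1 − 6×20 / (5×24)
  = 1 − 120/120 = 1 − 1.0000 ≈ 0.000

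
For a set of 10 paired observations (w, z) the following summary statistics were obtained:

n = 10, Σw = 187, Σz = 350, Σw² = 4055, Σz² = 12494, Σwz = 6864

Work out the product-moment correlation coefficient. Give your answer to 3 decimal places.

0.864

r = (nΣwz − ΣwΣz) / √[(nΣw² − (Σw)²)(nΣz² − (Σz)²)]
Numerator: 10×6864 − 187×350 = 3190
Denominator: √[(40550 − 34969)(124940 − 122500)] = √[5581 × 2440] = 3690.2087
r = 3190 / 3690.2087 ≈ 0.864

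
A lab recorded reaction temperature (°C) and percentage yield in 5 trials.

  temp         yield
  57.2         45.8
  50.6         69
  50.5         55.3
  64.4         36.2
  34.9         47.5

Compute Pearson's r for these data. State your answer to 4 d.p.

n = 5, Σx = 257.6, Σy = 253.8, Σx² = 13747.82, Σy² = 13483.42, Σxy = 12892.84
nΣxy − ΣxΣy = 64464.2 − 65378.88 = -914.68
nΣx² − (Σx)² = 68739.1 − 66357.76 = 2381.34; nΣy² − (Σy)² = 67417.1 − 64414.44 = 3002.66
r = -914.68 / √(2381.34 × 3002.66) = -914.68 / 2674.0147 ≈ -0.3421

-0.3421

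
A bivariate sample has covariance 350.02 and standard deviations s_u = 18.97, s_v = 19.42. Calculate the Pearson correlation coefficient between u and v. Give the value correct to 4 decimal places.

0.9501

r = Cov(u,v) / (s_u · s_v) = 350.02 / (18.97 × 19.42)
  = 350.02 / 368.3974 ≈ 0.9501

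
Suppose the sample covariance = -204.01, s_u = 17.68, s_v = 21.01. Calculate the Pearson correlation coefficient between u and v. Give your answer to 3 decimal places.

r = Cov(u,v) / (s_u · s_v) = -204.01 / (17.68 × 21.01)
  = -204.01 / 371.4568 ≈ -0.549

-0.549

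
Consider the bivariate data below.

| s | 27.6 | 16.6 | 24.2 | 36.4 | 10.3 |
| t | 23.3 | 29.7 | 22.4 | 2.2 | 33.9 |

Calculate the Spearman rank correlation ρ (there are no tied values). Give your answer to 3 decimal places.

-0.900

Rank s: 4, 2, 3, 5, 1
Rank t: 3, 4, 2, 1, 5
d = rank(s) − rank(t): 1, -2, 1, 4, -4; Σd² = 38
ρ = 1 − 6Σd² / [n(n²−1)] = 1 − 6×38 / (5×24) = 1 − 228/120 ≈ -0.900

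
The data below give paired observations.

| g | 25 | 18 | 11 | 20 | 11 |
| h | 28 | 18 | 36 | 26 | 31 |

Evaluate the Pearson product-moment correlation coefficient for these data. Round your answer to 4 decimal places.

n = 5, Σg = 85, Σh = 139, Σg² = 1591, Σh² = 4041, Σgh = 2281
nΣgh − ΣgΣh = 11405 − 11815 = -410
nΣg² − (Σg)² = 7955 − 7225 = 730; nΣh² − (Σh)² = 20205 − 19321 = 884
r = -410 / √(730 × 884) = -410 / 803.3181 ≈ -0.5104

-0.5104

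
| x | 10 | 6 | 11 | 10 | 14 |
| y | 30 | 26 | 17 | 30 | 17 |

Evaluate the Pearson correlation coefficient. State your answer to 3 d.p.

-0.569

n = 5, Σx = 51, Σy = 120, Σx² = 553, Σy² = 3054, Σxy = 1181
nΣxy − ΣxΣy = 5905 − 6120 = -215
nΣx² − (Σx)² = 2765 − 2601 = 164; nΣy² − (Σy)² = 15270 − 14400 = 870
r = -215 / √(164 × 870) = -215 / 377.7301 ≈ -0.569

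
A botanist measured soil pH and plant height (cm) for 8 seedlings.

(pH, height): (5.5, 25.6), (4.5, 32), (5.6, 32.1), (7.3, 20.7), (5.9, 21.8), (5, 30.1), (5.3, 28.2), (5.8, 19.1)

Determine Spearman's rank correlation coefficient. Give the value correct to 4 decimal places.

-0.6905

Rank pH: 4, 1, 5, 8, 7, 2, 3, 6
Rank height: 4, 7, 8, 2, 3, 6, 5, 1
d = rank(pH) − rank(height): 0, -6, -3, 6, 4, -4, -2, 5; Σd² = 142
ρ = 1 − 6Σd² / [n(n²−1)] = 1 − 6×142 / (8×63) = 1 − 852/504 ≈ -0.6905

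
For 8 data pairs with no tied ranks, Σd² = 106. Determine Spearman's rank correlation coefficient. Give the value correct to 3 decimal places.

ρ = 1 − 6Σd² / [n(n²−1)] = 1 − 6×106 / (8×63)
  = 1 − 636/504 = 1 − 1.2619 ≈ -0.262

-0.262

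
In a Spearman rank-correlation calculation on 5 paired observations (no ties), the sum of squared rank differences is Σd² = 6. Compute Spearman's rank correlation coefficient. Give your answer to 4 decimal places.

ρ = 1 − 6Σd² / [n(n²−1)] = 1 − 6×6 / (5×24)
  = 1 − 36/120 = 1 − 0.30000 ≈ 0.7000

0.7000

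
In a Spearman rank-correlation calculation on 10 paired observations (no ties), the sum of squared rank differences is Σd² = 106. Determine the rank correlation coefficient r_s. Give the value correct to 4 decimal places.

0.3576

ρ = 1 − 6Σd² / [n(n²−1)] = 1 − 6×106 / (10×99)
  = 1 − 636/990 = 1 − 0.64242 ≈ 0.3576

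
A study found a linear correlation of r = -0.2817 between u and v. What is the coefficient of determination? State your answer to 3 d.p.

0.079

r² = (-0.2817)² = 0.079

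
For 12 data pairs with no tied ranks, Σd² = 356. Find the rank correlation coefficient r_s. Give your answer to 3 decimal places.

ρ = 1 − 6Σd² / [n(n²−1)] = 1 − 6×356 / (12×143)
  = 1 − 2136/1716 = 1 − 1.2448 ≈ -0.245

-0.245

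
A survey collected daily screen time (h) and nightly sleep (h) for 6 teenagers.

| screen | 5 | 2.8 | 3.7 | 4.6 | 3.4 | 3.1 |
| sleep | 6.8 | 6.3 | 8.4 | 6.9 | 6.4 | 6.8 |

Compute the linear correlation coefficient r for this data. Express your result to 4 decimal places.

n = 6, Σx = 22.6, Σy = 41.6, Σx² = 88.86, Σy² = 291.3, Σxy = 157.3
nΣxy − ΣxΣy = 943.8 − 940.16 = 3.64
nΣx² − (Σx)² = 533.16 − 510.76 = 22.4; nΣy² − (Σy)² = 1747.8 − 1730.56 = 17.24
r = 3.64 / √(22.4 × 17.24) = 3.64 / 19.6514 ≈ 0.1852

0.1852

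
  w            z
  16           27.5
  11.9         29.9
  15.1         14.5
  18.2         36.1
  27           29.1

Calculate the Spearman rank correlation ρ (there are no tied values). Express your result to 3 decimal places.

Rank w: 3, 1, 2, 4, 5
Rank z: 2, 4, 1, 5, 3
d = rank(w) − rank(z): 1, -3, 1, -1, 2; Σd² = 16
ρ = 1 − 6Σd² / [n(n²−1)] = 1 − 6×16 / (5×24) = 1 − 96/120 ≈ 0.200

0.200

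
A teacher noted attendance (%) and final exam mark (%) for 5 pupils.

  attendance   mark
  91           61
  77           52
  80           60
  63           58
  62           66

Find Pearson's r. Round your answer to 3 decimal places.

n = 5, Σx = 373, Σy = 297, Σx² = 28423, Σy² = 17745, Σxy = 22101
nΣxy − ΣxΣy = 110505 − 110781 = -276
nΣx² − (Σx)² = 142115 − 139129 = 2986; nΣy² − (Σy)² = 88725 − 88209 = 516
r = -276 / √(2986 × 516) = -276 / 1241.2800 ≈ -0.222

-0.222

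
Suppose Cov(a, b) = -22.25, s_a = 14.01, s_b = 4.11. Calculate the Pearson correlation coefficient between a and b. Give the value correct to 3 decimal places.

-0.386

r = Cov(a,b) / (s_a · s_b) = -22.25 / (14.01 × 4.11)
  = -22.25 / 57.5811 ≈ -0.386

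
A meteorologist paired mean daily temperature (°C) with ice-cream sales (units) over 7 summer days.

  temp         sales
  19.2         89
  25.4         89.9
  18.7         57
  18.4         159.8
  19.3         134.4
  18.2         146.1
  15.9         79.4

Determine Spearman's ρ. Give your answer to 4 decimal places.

Rank temp: 5, 7, 4, 3, 6, 2, 1
Rank sales: 3, 4, 1, 7, 5, 6, 2
d = rank(temp) − rank(sales): 2, 3, 3, -4, 1, -4, -1; Σd² = 56
ρ = 1 − 6Σd² / [n(n²−1)] = 1 − 6×56 / (7×48) = 1 − 336/336 ≈ 0.0000

0.0000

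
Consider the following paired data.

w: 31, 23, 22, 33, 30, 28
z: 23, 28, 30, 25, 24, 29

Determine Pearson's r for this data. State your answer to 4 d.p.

n = 6, Σw = 167, Σz = 159, Σw² = 4747, Σz² = 4255, Σwz = 4374
nΣwz − ΣwΣz = 26244 − 26553 = -309
nΣw² − (Σw)² = 28482 − 27889 = 593; nΣz² − (Σz)² = 25530 − 25281 = 249
r = -309 / √(593 × 249) = -309 / 384.2616 ≈ -0.8041

-0.8041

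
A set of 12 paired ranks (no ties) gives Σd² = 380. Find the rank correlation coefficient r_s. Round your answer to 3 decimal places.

-0.329

ρ = 1 − 6Σd² / [n(n²−1)] = 1 − 6×380 / (12×143)
  = 1 − 2280/1716 = 1 − 1.3287 ≈ -0.329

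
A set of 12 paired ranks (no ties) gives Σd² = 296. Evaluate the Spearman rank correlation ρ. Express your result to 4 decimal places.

-0.0350

ρ = 1 − 6Σd² / [n(n²−1)] = 1 − 6×296 / (12×143)
  = 1 − 1776/1716 = 1 − 1.03497 ≈ -0.0350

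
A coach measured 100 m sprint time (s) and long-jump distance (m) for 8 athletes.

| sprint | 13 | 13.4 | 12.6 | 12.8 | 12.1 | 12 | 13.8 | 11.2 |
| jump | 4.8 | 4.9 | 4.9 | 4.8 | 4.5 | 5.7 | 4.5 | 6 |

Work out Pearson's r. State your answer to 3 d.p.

-0.745

n = 8, Σx = 100.9, Σy = 40.1, Σx² = 1277.45, Σy² = 203.09, Σxy = 503.39
nΣxy − ΣxΣy = 4027.12 − 4046.09 = -18.97
nΣx² − (Σx)² = 10219.6 − 10180.81 = 38.79; nΣy² − (Σy)² = 1624.72 − 1608.01 = 16.71
r = -18.97 / √(38.79 × 16.71) = -18.97 / 25.4594 ≈ -0.745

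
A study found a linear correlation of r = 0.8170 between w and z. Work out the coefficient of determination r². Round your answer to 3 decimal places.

0.667

r² = (0.8170)² = 0.667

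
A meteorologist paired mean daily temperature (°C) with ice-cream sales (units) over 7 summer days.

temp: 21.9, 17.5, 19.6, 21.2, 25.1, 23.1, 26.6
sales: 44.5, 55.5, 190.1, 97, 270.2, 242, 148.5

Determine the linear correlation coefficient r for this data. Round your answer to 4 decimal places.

n = 7, Σx = 155, Σy = 1047.8, Σx² = 3490.64, Σy² = 204231.8, Σxy = 24050.48
nΣxy − ΣxΣy = 168353.36 − 162409 = 5944.36
nΣx² − (Σx)² = 24434.48 − 24025 = 409.48; nΣy² − (Σy)² = 1429622.6 − 1097884.84 = 331737.76
r = 5944.36 / √(409.48 × 331737.76) = 5944.36 / 11655.0409 ≈ 0.5100

0.5100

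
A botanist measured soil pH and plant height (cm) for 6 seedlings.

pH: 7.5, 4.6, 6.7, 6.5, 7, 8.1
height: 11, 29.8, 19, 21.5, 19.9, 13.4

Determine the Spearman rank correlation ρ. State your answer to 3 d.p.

Rank pH: 5, 1, 3, 2, 4, 6
Rank height: 1, 6, 3, 5, 4, 2
d = rank(pH) − rank(height): 4, -5, 0, -3, 0, 4; Σd² = 66
ρ = 1 − 6Σd² / [n(n²−1)] = 1 − 6×66 / (6×35) = 1 − 396/210 ≈ -0.886

-0.886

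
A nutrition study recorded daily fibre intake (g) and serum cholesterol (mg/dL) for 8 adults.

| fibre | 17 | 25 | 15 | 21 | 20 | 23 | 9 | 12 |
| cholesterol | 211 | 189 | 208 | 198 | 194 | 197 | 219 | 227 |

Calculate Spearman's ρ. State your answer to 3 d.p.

Rank fibre: 4, 8, 3, 6, 5, 7, 1, 2
Rank cholesterol: 6, 1, 5, 4, 2, 3, 7, 8
d = rank(fibre) − rank(cholesterol): -2, 7, -2, 2, 3, 4, -6, -6; Σd² = 158
ρ = 1 − 6Σd² / [n(n²−1)] = 1 − 6×158 / (8×63) = 1 − 948/504 ≈ -0.881

-0.881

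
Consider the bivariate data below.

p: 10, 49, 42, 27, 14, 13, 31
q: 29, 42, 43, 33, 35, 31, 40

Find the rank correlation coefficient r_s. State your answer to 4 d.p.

0.9286

Rank p: 1, 7, 6, 4, 3, 2, 5
Rank q: 1, 6, 7, 3, 4, 2, 5
d = rank(p) − rank(q): 0, 1, -1, 1, -1, 0, 0; Σd² = 4
ρ = 1 − 6Σd² / [n(n²−1)] = 1 − 6×4 / (7×48) = 1 − 24/336 ≈ 0.9286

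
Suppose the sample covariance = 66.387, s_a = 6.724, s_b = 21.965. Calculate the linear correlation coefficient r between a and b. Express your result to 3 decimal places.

0.449

r = Cov(a,b) / (s_a · s_b) = 66.387 / (6.724 × 21.965)
  = 66.387 / 147.6927 ≈ 0.449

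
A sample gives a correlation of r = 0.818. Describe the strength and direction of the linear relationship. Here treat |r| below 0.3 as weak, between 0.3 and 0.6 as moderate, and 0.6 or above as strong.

r = 0.818 > 0 so the relationship is positive.
|r| = 0.818, which falls in the strong range.

strong positive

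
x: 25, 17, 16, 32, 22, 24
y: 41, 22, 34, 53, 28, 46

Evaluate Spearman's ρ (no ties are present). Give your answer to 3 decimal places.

Rank x: 5, 2, 1, 6, 3, 4
Rank y: 4, 1, 3, 6, 2, 5
d = rank(x) − rank(y): 1, 1, -2, 0, 1, -1; Σd² = 8
ρ = 1 − 6Σd² / [n(n²−1)] = 1 − 6×8 / (6×35) = 1 − 48/210 ≈ 0.771

0.771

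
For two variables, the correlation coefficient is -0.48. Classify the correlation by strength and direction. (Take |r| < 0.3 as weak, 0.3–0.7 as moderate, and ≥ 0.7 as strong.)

r = -0.48 < 0 so the relationship is negative.
|r| = 0.48, which falls in the moderate range.

moderate negative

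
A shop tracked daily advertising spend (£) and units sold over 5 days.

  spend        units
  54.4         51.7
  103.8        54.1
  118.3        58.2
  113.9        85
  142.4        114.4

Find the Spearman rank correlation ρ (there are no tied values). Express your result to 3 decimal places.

0.900

Rank spend: 1, 2, 4, 3, 5
Rank units: 1, 2, 3, 4, 5
d = rank(spend) − rank(units): 0, 0, 1, -1, 0; Σd² = 2
ρ = 1 − 6Σd² / [n(n²−1)] = 1 − 6×2 / (5×24) = 1 − 12/120 ≈ 0.900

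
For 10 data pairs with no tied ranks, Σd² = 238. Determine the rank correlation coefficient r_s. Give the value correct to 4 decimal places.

-0.4424

ρ = 1 − 6Σd² / [n(n²−1)] = 1 − 6×238 / (10×99)
  = 1 − 1428/990 = 1 − 1.44242 ≈ -0.4424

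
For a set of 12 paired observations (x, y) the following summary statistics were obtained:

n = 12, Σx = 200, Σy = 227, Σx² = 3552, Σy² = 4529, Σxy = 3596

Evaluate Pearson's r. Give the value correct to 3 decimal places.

-0.827

r = (nΣxy − ΣxΣy) / √[(nΣx² − (Σx)²)(nΣy² − (Σy)²)]
Numerator: 12×3596 − 200×227 = -2248
Denominator: √[(42624 − 40000)(54348 − 51529)] = √[2624 × 2819] = 2719.7529
r = -2248 / 2719.7529 ≈ -0.827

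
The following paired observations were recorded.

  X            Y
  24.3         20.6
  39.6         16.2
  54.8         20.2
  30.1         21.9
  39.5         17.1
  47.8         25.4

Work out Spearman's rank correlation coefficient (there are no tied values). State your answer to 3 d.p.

Rank X: 1, 4, 6, 2, 3, 5
Rank Y: 4, 1, 3, 5, 2, 6
d = rank(X) − rank(Y): -3, 3, 3, -3, 1, -1; Σd² = 38
ρ = 1 − 6Σd² / [n(n²−1)] = 1 − 6×38 / (6×35) = 1 − 228/210 ≈ -0.086

-0.086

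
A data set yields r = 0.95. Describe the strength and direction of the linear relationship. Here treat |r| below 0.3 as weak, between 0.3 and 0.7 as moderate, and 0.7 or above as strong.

strong positive

r = 0.95 > 0 so the relationship is positive.
|r| = 0.95, which falls in the strong range.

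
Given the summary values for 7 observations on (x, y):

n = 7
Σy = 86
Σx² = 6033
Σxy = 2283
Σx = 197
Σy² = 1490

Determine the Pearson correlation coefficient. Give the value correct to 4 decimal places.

r = (nΣxy − ΣxΣy) / √[(nΣx² − (Σx)²)(nΣy² − (Σy)²)]
Numerator: 7×2283 − 197×86 = -961
Denominator: √[(42231 − 38809)(10430 − 7396)] = √[3422 × 3034] = 3222.1651
r = -961 / 3222.1651 ≈ -0.2982

-0.2982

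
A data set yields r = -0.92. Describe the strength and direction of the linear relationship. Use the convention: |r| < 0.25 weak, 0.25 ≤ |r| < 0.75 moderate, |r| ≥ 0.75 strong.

r = -0.92 < 0 so the relationship is negative.
|r| = 0.92, which falls in the strong range.

strong negative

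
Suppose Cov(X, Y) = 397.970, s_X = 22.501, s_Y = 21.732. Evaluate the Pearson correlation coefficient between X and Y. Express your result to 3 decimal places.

r = Cov(X,Y) / (s_X · s_Y) = 397.970 / (22.501 × 21.732)
  = 397.970 / 488.9917 ≈ 0.814

0.814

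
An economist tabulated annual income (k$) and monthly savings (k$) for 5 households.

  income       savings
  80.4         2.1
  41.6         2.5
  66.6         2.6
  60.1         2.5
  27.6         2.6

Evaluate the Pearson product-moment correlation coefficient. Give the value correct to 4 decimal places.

n = 5, Σx = 276.3, Σy = 12.3, Σx² = 17004.05, Σy² = 30.43, Σxy = 668.01
nΣxy − ΣxΣy = 3340.05 − 3398.49 = -58.44
nΣx² − (Σx)² = 85020.25 − 76341.69 = 8678.56; nΣy² − (Σy)² = 152.15 − 151.29 = 0.86
r = -58.44 / √(8678.56 × 0.86) = -58.44 / 86.3919 ≈ -0.6765

-0.6765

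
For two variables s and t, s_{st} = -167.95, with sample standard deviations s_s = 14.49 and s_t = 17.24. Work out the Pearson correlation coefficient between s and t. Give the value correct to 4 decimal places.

r = Cov(s,t) / (s_s · s_t) = -167.95 / (14.49 × 17.24)
  = -167.95 / 249.8076 ≈ -0.6723

-0.6723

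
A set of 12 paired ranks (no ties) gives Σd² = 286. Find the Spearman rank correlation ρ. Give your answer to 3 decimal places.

0.000

ρ = 1 − 6Σd² / [n(n²−1)] = 1 − 6×286 / (12×143)
  = 1 − 1716/1716 = 1 − 1.0000 ≈ 0.000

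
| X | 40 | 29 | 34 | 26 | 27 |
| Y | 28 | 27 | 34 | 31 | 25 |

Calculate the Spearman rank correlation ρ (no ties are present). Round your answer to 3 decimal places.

Rank X: 5, 3, 4, 1, 2
Rank Y: 3, 2, 5, 4, 1
d = rank(X) − rank(Y): 2, 1, -1, -3, 1; Σd² = 16
ρ = 1 − 6Σd² / [n(n²−1)] = 1 − 6×16 / (5×24) = 1 − 96/120 ≈ 0.200

0.200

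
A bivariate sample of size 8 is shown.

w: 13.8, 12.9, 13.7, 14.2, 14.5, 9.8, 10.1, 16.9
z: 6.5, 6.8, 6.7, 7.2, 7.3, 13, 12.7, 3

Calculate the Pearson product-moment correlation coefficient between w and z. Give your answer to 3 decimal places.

-0.966

n = 8, Σw = 105.9, Σz = 63.2, Σw² = 1440.09, Σz² = 577.8, Σwz = 783.67
nΣwz − ΣwΣz = 6269.36 − 6692.88 = -423.52
nΣw² − (Σw)² = 11520.72 − 11214.81 = 305.91; nΣz² − (Σz)² = 4622.4 − 3994.24 = 628.16
r = -423.52 / √(305.91 × 628.16) = -423.52 / 438.3611 ≈ -0.966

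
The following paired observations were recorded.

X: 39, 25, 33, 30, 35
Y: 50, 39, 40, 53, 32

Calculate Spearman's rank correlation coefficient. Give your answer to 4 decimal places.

0.0000

Rank X: 5, 1, 3, 2, 4
Rank Y: 4, 2, 3, 5, 1
d = rank(X) − rank(Y): 1, -1, 0, -3, 3; Σd² = 20
ρ = 1 − 6Σd² / [n(n²−1)] = 1 − 6×20 / (5×24) = 1 − 120/120 ≈ 0.0000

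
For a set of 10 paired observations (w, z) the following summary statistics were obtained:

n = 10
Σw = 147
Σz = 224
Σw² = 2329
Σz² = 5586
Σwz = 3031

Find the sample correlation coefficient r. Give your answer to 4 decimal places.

r = (nΣwz − ΣwΣz) / √[(nΣw² − (Σw)²)(nΣz² − (Σz)²)]
Numerator: 10×3031 − 147×224 = -2618
Denominator: √[(23290 − 21609)(55860 − 50176)] = √[1681 × 5684] = 3091.0846
r = -2618 / 3091.0846 ≈ -0.8470

-0.8470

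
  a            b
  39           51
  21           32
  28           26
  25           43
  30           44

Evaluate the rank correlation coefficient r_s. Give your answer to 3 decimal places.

Rank a: 5, 1, 3, 2, 4
Rank b: 5, 2, 1, 3, 4
d = rank(a) − rank(b): 0, -1, 2, -1, 0; Σd² = 6
ρ = 1 − 6Σd² / [n(n²−1)] = 1 − 6×6 / (5×24) = 1 − 36/120 ≈ 0.700

0.700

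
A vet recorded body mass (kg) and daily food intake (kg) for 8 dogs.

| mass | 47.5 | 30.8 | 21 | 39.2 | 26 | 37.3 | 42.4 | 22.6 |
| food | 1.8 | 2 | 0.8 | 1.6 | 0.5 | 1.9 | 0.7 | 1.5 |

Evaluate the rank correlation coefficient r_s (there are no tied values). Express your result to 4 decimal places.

Rank mass: 8, 4, 1, 6, 3, 5, 7, 2
Rank food: 6, 8, 3, 5, 1, 7, 2, 4
d = rank(mass) − rank(food): 2, -4, -2, 1, 2, -2, 5, -2; Σd² = 62
ρ = 1 − 6Σd² / [n(n²−1)] = 1 − 6×62 / (8×63) = 1 − 372/504 ≈ 0.2619

0.2619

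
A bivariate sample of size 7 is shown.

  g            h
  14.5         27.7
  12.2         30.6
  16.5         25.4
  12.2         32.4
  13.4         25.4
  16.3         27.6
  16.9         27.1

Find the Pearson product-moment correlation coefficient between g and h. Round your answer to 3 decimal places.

n = 7, Σg = 102, Σh = 196.2, Σg² = 1511.04, Σh² = 5539.9, Σgh = 2837.58
nΣgh − ΣgΣh = 19863.06 − 20012.4 = -149.34
nΣg² − (Σg)² = 10577.28 − 10404 = 173.28; nΣh² − (Σh)² = 38779.3 − 38494.44 = 284.86
r = -149.34 / √(173.28 × 284.86) = -149.34 / 222.1723 ≈ -0.672

-0.672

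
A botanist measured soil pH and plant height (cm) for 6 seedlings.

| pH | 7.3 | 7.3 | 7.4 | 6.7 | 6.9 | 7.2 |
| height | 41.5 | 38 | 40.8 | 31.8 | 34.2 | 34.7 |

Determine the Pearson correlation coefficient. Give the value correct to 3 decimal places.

n = 6, Σx = 42.8, Σy = 221, Σx² = 305.68, Σy² = 8215.86, Σxy = 1581.15
nΣxy − ΣxΣy = 9486.9 − 9458.8 = 28.1
nΣx² − (Σx)² = 1834.08 − 1831.84 = 2.24; nΣy² − (Σy)² = 49295.16 − 48841 = 454.16
r = 28.1 / √(2.24 × 454.16) = 28.1 / 31.8954 ≈ 0.881

0.881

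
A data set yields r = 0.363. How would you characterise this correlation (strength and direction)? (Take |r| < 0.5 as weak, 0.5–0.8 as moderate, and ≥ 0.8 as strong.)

weak positive

r = 0.363 > 0 so the relationship is positive.
|r| = 0.363, which falls in the weak range.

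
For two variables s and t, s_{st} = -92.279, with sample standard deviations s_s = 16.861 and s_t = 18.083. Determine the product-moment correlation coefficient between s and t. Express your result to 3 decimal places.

-0.303

r = Cov(s,t) / (s_s · s_t) = -92.279 / (16.861 × 18.083)
  = -92.279 / 304.8975 ≈ -0.303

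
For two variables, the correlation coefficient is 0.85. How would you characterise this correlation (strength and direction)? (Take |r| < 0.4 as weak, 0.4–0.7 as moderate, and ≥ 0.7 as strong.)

r = 0.85 > 0 so the relationship is positive.
|r| = 0.85, which falls in the strong range.

strong positive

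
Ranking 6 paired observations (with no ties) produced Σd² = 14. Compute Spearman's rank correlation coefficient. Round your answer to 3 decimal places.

0.600

ρ = 1 − 6Σd² / [n(n²−1)] = 1 − 6×14 / (6×35)
  = 1 − 84/210 = 1 − 0.4000 ≈ 0.600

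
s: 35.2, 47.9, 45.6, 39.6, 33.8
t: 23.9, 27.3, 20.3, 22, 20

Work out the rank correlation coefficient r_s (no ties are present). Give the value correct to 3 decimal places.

0.600

Rank s: 2, 5, 4, 3, 1
Rank t: 4, 5, 2, 3, 1
d = rank(s) − rank(t): -2, 0, 2, 0, 0; Σd² = 8
ρ = 1 − 6Σd² / [n(n²−1)] = 1 − 6×8 / (5×24) = 1 − 48/120 ≈ 0.600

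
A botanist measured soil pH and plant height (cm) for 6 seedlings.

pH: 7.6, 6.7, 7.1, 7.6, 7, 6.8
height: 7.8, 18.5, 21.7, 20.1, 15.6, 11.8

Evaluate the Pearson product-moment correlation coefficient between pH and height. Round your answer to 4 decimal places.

n = 6, Σx = 42.8, Σy = 95.5, Σx² = 306.06, Σy² = 1660.59, Σxy = 679.5
nΣxy − ΣxΣy = 4077 − 4087.4 = -10.4
nΣx² − (Σx)² = 1836.36 − 1831.84 = 4.52; nΣy² − (Σy)² = 9963.54 − 9120.25 = 843.29
r = -10.4 / √(4.52 × 843.29) = -10.4 / 61.7387 ≈ -0.1685

-0.1685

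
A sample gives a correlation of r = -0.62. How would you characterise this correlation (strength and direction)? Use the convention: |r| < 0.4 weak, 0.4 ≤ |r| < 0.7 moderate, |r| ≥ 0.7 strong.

moderate negative

r = -0.62 < 0 so the relationship is negative.
|r| = 0.62, which falls in the moderate range.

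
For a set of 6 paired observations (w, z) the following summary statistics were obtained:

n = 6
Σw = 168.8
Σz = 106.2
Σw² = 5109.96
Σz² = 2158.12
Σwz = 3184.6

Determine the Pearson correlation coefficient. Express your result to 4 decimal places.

r = (nΣwz − ΣwΣz) / √[(nΣw² − (Σw)²)(nΣz² − (Σz)²)]
Numerator: 6×3184.6 − 168.8×106.2 = 1181.04
Denominator: √[(30659.76 − 28493.44)(12948.72 − 11278.44)] = √[2166.32 × 1670.28] = 1902.1990
r = 1181.04 / 1902.1990 ≈ 0.6209

0.6209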